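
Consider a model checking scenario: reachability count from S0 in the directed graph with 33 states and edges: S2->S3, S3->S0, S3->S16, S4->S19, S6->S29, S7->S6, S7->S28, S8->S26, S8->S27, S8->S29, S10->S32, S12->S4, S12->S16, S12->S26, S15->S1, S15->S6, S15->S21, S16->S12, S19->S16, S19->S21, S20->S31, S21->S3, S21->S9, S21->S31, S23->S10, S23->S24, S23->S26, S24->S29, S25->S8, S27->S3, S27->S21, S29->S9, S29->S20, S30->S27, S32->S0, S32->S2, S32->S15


BFS from S0:
  layer 0: {S0}
Reachable set: {S0}
Count = 1

1


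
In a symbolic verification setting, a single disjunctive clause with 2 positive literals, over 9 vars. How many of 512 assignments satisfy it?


Step 1: Total=2^9=512
Step 2: Unsat when all 2 false: 2^7=128
Step 3: Sat=512-128=384

384


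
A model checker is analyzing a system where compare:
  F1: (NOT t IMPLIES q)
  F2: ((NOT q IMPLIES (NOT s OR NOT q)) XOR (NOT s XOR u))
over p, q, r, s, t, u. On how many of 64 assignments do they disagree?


F1 = (NOT t IMPLIES q)
F2 = ((NOT q IMPLIES (NOT s OR NOT q)) XOR (NOT s XOR u))
Evaluate both on each of 64 rows (bits = p,q,r,s,t,u):
  row 0 [000000]: F1=0 F2=0 -> 0
  row 1 [000001]: F1=0 F2=1 (differ) -> 1
  row 2 [000010]: F1=1 F2=0 (differ) -> 1
  row 3 [000011]: F1=1 F2=1 -> 0
  row 4 [000100]: F1=0 F2=1 (differ) -> 1
  (every remaining row is evaluated the same way; all 64 results are listed next)
Full result column, 8 rows per line (p,q,r fixed per line; s,t,u runs 000..111 left to right):
  rows 0-7 [p,q,r=000]: 01101001  (ones: 4)
  rows 8-15 [p,q,r=001]: 01101001  (ones: 4)
  rows 16-23 [p,q,r=010]: 10100101  (ones: 4)
  rows 24-31 [p,q,r=011]: 10100101  (ones: 4)
  rows 32-39 [p,q,r=100]: 01101001  (ones: 4)
  rows 40-47 [p,q,r=101]: 01101001  (ones: 4)
  rows 48-55 [p,q,r=110]: 10100101  (ones: 4)
  rows 56-63 [p,q,r=111]: 10100101  (ones: 4)
Disagreements = 4+4+4+4+4+4+4+4 = 32

32


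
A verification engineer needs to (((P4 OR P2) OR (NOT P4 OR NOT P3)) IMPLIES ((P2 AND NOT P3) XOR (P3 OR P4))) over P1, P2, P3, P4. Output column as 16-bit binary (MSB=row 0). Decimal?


Formula: (((P4 OR P2) OR (NOT P4 OR NOT P3)) IMPLIES ((P2 AND NOT P3) XOR (P3 OR P4))) over P1, P2, P3, P4 (16 rows)
Evaluate each row (bits = P1,P2,P3,P4, MSB first):
  row 0 [0000]: (((0 OR 0) OR (NOT 0 OR NOT 0)) IMPLIES ((0 AND NOT 0) XOR (0 OR 0))) -> 0
  row 1 [0001]: (((1 OR 0) OR (NOT 1 OR NOT 0)) IMPLIES ((0 AND NOT 0) XOR (0 OR 1))) -> 1
  row 2 [0010]: (((0 OR 0) OR (NOT 0 OR NOT 1)) IMPLIES ((0 AND NOT 1) XOR (1 OR 0))) -> 1
  row 3 [0011]: (((1 OR 0) OR (NOT 1 OR NOT 1)) IMPLIES ((0 AND NOT 1) XOR (1 OR 1))) -> 1
  row 4 [0100]: (((0 OR 1) OR (NOT 0 OR NOT 0)) IMPLIES ((1 AND NOT 0) XOR (0 OR 0))) -> 1
  row 5 [0101]: (((1 OR 1) OR (NOT 1 OR NOT 0)) IMPLIES ((1 AND NOT 0) XOR (0 OR 1))) -> 0
  row 6 [0110]: (((0 OR 1) OR (NOT 0 OR NOT 1)) IMPLIES ((1 AND NOT 1) XOR (1 OR 0))) -> 1
  row 7 [0111]: (((1 OR 1) OR (NOT 1 OR NOT 1)) IMPLIES ((1 AND NOT 1) XOR (1 OR 1))) -> 1
  row 8 [1000]: (((0 OR 0) OR (NOT 0 OR NOT 0)) IMPLIES ((0 AND NOT 0) XOR (0 OR 0))) -> 0
  row 9 [1001]: (((1 OR 0) OR (NOT 1 OR NOT 0)) IMPLIES ((0 AND NOT 0) XOR (0 OR 1))) -> 1
  row 10 [1010]: (((0 OR 0) OR (NOT 0 OR NOT 1)) IMPLIES ((0 AND NOT 1) XOR (1 OR 0))) -> 1
  row 11 [1011]: (((1 OR 0) OR (NOT 1 OR NOT 1)) IMPLIES ((0 AND NOT 1) XOR (1 OR 1))) -> 1
  row 12 [1100]: (((0 OR 1) OR (NOT 0 OR NOT 0)) IMPLIES ((1 AND NOT 0) XOR (0 OR 0))) -> 1
  row 13 [1101]: (((1 OR 1) OR (NOT 1 OR NOT 0)) IMPLIES ((1 AND NOT 0) XOR (0 OR 1))) -> 0
  row 14 [1110]: (((0 OR 1) OR (NOT 0 OR NOT 1)) IMPLIES ((1 AND NOT 1) XOR (1 OR 0))) -> 1
  row 15 [1111]: (((1 OR 1) OR (NOT 1 OR NOT 1)) IMPLIES ((1 AND NOT 1) XOR (1 OR 1))) -> 1
Full result column, 4 rows per line (P1,P2 fixed per line; P3,P4 runs 00..11 left to right):
  rows 0-3 [P1,P2=00]: 0111  = hex 7
  rows 4-7 [P1,P2=01]: 1011  = hex B
  rows 8-11 [P1,P2=10]: 0111  = hex 7
  rows 12-15 [P1,P2=11]: 1011  = hex B
Output column (row 0 .. row 15) = 0111101101111011
Output column grouped in 4s = 0111 1011 0111 1011 = 0x7B7B
Convert to decimal digit by digit (value = value*16 + digit):
  7 -> 7
  7*16 + 11 (B) = 123
  123*16 + 7 = 1975
  1975*16 + 11 (B) = 31611
Decimal = 31611

31611


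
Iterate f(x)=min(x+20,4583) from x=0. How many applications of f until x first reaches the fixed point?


Step 1: x=0, cap=4583, increment=20
Step 2: x grows by 20 each step until capped at 4583; fixed point is x=4583
Step 3: iterations = ceil(4583/20) = 230

230


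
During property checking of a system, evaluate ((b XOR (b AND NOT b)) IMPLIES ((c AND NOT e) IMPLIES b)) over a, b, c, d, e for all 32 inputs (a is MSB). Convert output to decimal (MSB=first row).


Formula: ((b XOR (b AND NOT b)) IMPLIES ((c AND NOT e) IMPLIES b)) over a, b, c, d, e (32 rows)
Evaluate each row (bits = a,b,c,d,e, MSB first):
  row 0 [00000]: ((0 XOR (0 AND NOT 0)) IMPLIES ((0 AND NOT 0) IMPLIES 0)) -> 1
  row 1 [00001]: ((0 XOR (0 AND NOT 0)) IMPLIES ((0 AND NOT 1) IMPLIES 0)) -> 1
  row 2 [00010]: ((0 XOR (0 AND NOT 0)) IMPLIES ((0 AND NOT 0) IMPLIES 0)) -> 1
  row 3 [00011]: ((0 XOR (0 AND NOT 0)) IMPLIES ((0 AND NOT 1) IMPLIES 0)) -> 1
  row 4 [00100]: ((0 XOR (0 AND NOT 0)) IMPLIES ((1 AND NOT 0) IMPLIES 0)) -> 1
  row 5 [00101]: ((0 XOR (0 AND NOT 0)) IMPLIES ((1 AND NOT 1) IMPLIES 0)) -> 1
  row 6 [00110]: ((0 XOR (0 AND NOT 0)) IMPLIES ((1 AND NOT 0) IMPLIES 0)) -> 1
  row 7 [00111]: ((0 XOR (0 AND NOT 0)) IMPLIES ((1 AND NOT 1) IMPLIES 0)) -> 1
  row 8 [01000]: ((1 XOR (1 AND NOT 1)) IMPLIES ((0 AND NOT 0) IMPLIES 1)) -> 1
  row 9 [01001]: ((1 XOR (1 AND NOT 1)) IMPLIES ((0 AND NOT 1) IMPLIES 1)) -> 1
  row 10 [01010]: ((1 XOR (1 AND NOT 1)) IMPLIES ((0 AND NOT 0) IMPLIES 1)) -> 1
  row 11 [01011]: ((1 XOR (1 AND NOT 1)) IMPLIES ((0 AND NOT 1) IMPLIES 1)) -> 1
  row 12 [01100]: ((1 XOR (1 AND NOT 1)) IMPLIES ((1 AND NOT 0) IMPLIES 1)) -> 1
  row 13 [01101]: ((1 XOR (1 AND NOT 1)) IMPLIES ((1 AND NOT 1) IMPLIES 1)) -> 1
  row 14 [01110]: ((1 XOR (1 AND NOT 1)) IMPLIES ((1 AND NOT 0) IMPLIES 1)) -> 1
  row 15 [01111]: ((1 XOR (1 AND NOT 1)) IMPLIES ((1 AND NOT 1) IMPLIES 1)) -> 1
  row 16 [10000]: ((0 XOR (0 AND NOT 0)) IMPLIES ((0 AND NOT 0) IMPLIES 0)) -> 1
  row 17 [10001]: ((0 XOR (0 AND NOT 0)) IMPLIES ((0 AND NOT 1) IMPLIES 0)) -> 1
  row 18 [10010]: ((0 XOR (0 AND NOT 0)) IMPLIES ((0 AND NOT 0) IMPLIES 0)) -> 1
  row 19 [10011]: ((0 XOR (0 AND NOT 0)) IMPLIES ((0 AND NOT 1) IMPLIES 0)) -> 1
  row 20 [10100]: ((0 XOR (0 AND NOT 0)) IMPLIES ((1 AND NOT 0) IMPLIES 0)) -> 1
  row 21 [10101]: ((0 XOR (0 AND NOT 0)) IMPLIES ((1 AND NOT 1) IMPLIES 0)) -> 1
  row 22 [10110]: ((0 XOR (0 AND NOT 0)) IMPLIES ((1 AND NOT 0) IMPLIES 0)) -> 1
  row 23 [10111]: ((0 XOR (0 AND NOT 0)) IMPLIES ((1 AND NOT 1) IMPLIES 0)) -> 1
  row 24 [11000]: ((1 XOR (1 AND NOT 1)) IMPLIES ((0 AND NOT 0) IMPLIES 1)) -> 1
  row 25 [11001]: ((1 XOR (1 AND NOT 1)) IMPLIES ((0 AND NOT 1) IMPLIES 1)) -> 1
  row 26 [11010]: ((1 XOR (1 AND NOT 1)) IMPLIES ((0 AND NOT 0) IMPLIES 1)) -> 1
  row 27 [11011]: ((1 XOR (1 AND NOT 1)) IMPLIES ((0 AND NOT 1) IMPLIES 1)) -> 1
  row 28 [11100]: ((1 XOR (1 AND NOT 1)) IMPLIES ((1 AND NOT 0) IMPLIES 1)) -> 1
  row 29 [11101]: ((1 XOR (1 AND NOT 1)) IMPLIES ((1 AND NOT 1) IMPLIES 1)) -> 1
  row 30 [11110]: ((1 XOR (1 AND NOT 1)) IMPLIES ((1 AND NOT 0) IMPLIES 1)) -> 1
  row 31 [11111]: ((1 XOR (1 AND NOT 1)) IMPLIES ((1 AND NOT 1) IMPLIES 1)) -> 1
Full result column, 4 rows per line (a,b,c fixed per line; d,e runs 00..11 left to right):
  rows 0-3 [a,b,c=000]: 1111  = hex F
  rows 4-7 [a,b,c=001]: 1111  = hex F
  rows 8-11 [a,b,c=010]: 1111  = hex F
  rows 12-15 [a,b,c=011]: 1111  = hex F
  rows 16-19 [a,b,c=100]: 1111  = hex F
  rows 20-23 [a,b,c=101]: 1111  = hex F
  rows 24-27 [a,b,c=110]: 1111  = hex F
  rows 28-31 [a,b,c=111]: 1111  = hex F
Output column (row 0 .. row 31) = 11111111111111111111111111111111
Output column grouped in 4s = 1111 1111 1111 1111 1111 1111 1111 1111 = 0xFFFFFFFF
Convert to decimal digit by digit (value = value*16 + digit):
  F -> 15
  15*16 + 15 (F) = 255
  255*16 + 15 (F) = 4095
  4095*16 + 15 (F) = 65535
  65535*16 + 15 (F) = 1048575
  1048575*16 + 15 (F) = 16777215
  16777215*16 + 15 (F) = 268435455
  268435455*16 + 15 (F) = 4294967295
Decimal = 4294967295

4294967295


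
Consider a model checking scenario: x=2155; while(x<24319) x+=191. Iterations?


Step 1: x goes from 2155 toward 24319 by 191; the body runs while x<24319, so iterations = ceil((bound-start)/step)
Step 2: Distance=22164
Step 3: ceil(22164/191)=117

117


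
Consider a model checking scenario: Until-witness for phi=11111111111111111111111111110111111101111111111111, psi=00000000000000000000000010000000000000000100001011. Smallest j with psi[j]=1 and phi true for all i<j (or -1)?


(phi U psi) at 0: need smallest j with psi[j]=1 and phi[i]=1 for all i in [0,j).
Scan from step 0:
  step 0: phi=1, psi=0 -> continue
  step 1: phi=1, psi=0 -> continue
  step 2: phi=1, psi=0 -> continue
  step 3: phi=1, psi=0 -> continue
  step 24: psi=1 and phi held for [0,24) -> witness found
Witness step = 24

24


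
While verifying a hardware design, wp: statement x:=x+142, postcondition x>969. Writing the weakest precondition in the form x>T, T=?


Formula: wp(x:=E, P) = P[E/x] (substitute E for x in postcondition)
Step 1: Postcondition: x>969
Step 2: Substitute x+142 for x: x+142>969
Step 3: Solve for x: x > 969-142 = 827

827


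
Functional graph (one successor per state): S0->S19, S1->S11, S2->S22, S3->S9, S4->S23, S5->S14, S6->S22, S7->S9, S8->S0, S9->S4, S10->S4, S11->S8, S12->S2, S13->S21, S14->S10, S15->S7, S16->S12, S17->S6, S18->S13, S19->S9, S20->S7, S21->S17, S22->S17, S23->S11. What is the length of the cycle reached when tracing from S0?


Trace from S0 until a state repeats:
  S0 -> S19 -> S9 -> S4 -> S23 -> S11 -> S8 -> S0
S0 first seen at step 0, revisited at step 7.
Cycle length = 7 - 0 = 7

7


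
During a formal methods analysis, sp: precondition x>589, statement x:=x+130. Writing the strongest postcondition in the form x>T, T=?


Formula: sp(P, x:=E) = exists old_x. (x = E[old_x/x]) AND P[old_x/x] (old_x is the value of x before the assignment; eliminate old_x by solving x = E[old_x/x] for old_x)
Step 1: Precondition P: x>589, i.e. old_x > 589
Step 2: Assignment gives x = old_x + 130, so old_x = x - 130
Step 3: Substitute into P: x - 130 > 589
Step 4: Simplify: x > 589+130 = 719

719


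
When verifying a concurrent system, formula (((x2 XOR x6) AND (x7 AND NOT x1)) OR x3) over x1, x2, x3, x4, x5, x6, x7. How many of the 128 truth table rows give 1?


Formula: (((x2 XOR x6) AND (x7 AND NOT x1)) OR x3) over 7 vars (128 rows)
Evaluate each row (x1, x2, x3, x4, x5, x6, x7 as bits, MSB first):
  row 0 [0000000]: (((0 XOR 0) AND (0 AND NOT 0)) OR 0) -> 0
  row 1 [0000001]: (((0 XOR 0) AND (1 AND NOT 0)) OR 0) -> 0
  row 2 [0000010]: (((0 XOR 1) AND (0 AND NOT 0)) OR 0) -> 0
  row 3 [0000011]: (((0 XOR 1) AND (1 AND NOT 0)) OR 0) -> 1
  row 4 [0000100]: (((0 XOR 0) AND (0 AND NOT 0)) OR 0) -> 0
  (every remaining row is evaluated the same way; all 128 results are listed next)
Full result column, 8 rows per line (x1,x2,x3,x4 fixed per line; x5,x6,x7 runs 000..111 left to right):
  rows 0-7 [x1,x2,x3,x4=0000]: 00010001  (ones: 2)
  rows 8-15 [x1,x2,x3,x4=0001]: 00010001  (ones: 2)
  rows 16-23 [x1,x2,x3,x4=0010]: 11111111  (ones: 8)
  rows 24-31 [x1,x2,x3,x4=0011]: 11111111  (ones: 8)
  rows 32-39 [x1,x2,x3,x4=0100]: 01000100  (ones: 2)
  rows 40-47 [x1,x2,x3,x4=0101]: 01000100  (ones: 2)
  rows 48-55 [x1,x2,x3,x4=0110]: 11111111  (ones: 8)
  rows 56-63 [x1,x2,x3,x4=0111]: 11111111  (ones: 8)
  rows 64-71 [x1,x2,x3,x4=1000]: 00000000  (ones: 0)
  rows 72-79 [x1,x2,x3,x4=1001]: 00000000  (ones: 0)
  rows 80-87 [x1,x2,x3,x4=1010]: 11111111  (ones: 8)
  rows 88-95 [x1,x2,x3,x4=1011]: 11111111  (ones: 8)
  rows 96-103 [x1,x2,x3,x4=1100]: 00000000  (ones: 0)
  rows 104-111 [x1,x2,x3,x4=1101]: 00000000  (ones: 0)
  rows 112-119 [x1,x2,x3,x4=1110]: 11111111  (ones: 8)
  rows 120-127 [x1,x2,x3,x4=1111]: 11111111  (ones: 8)
Count of 1-rows = 2+2+8+8+2+2+8+8+0+0+8+8+0+0+8+8 = 72

72


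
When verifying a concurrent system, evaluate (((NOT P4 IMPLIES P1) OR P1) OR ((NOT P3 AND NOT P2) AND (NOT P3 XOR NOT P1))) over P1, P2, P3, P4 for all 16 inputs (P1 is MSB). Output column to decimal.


Formula: (((NOT P4 IMPLIES P1) OR P1) OR ((NOT P3 AND NOT P2) AND (NOT P3 XOR NOT P1))) over P1, P2, P3, P4 (16 rows)
Evaluate each row (bits = P1,P2,P3,P4, MSB first):
  row 0 [0000]: (((NOT 0 IMPLIES 0) OR 0) OR ((NOT 0 AND NOT 0) AND (NOT 0 XOR NOT 0))) -> 0
  row 1 [0001]: (((NOT 1 IMPLIES 0) OR 0) OR ((NOT 0 AND NOT 0) AND (NOT 0 XOR NOT 0))) -> 1
  row 2 [0010]: (((NOT 0 IMPLIES 0) OR 0) OR ((NOT 1 AND NOT 0) AND (NOT 1 XOR NOT 0))) -> 0
  row 3 [0011]: (((NOT 1 IMPLIES 0) OR 0) OR ((NOT 1 AND NOT 0) AND (NOT 1 XOR NOT 0))) -> 1
  row 4 [0100]: (((NOT 0 IMPLIES 0) OR 0) OR ((NOT 0 AND NOT 1) AND (NOT 0 XOR NOT 0))) -> 0
  row 5 [0101]: (((NOT 1 IMPLIES 0) OR 0) OR ((NOT 0 AND NOT 1) AND (NOT 0 XOR NOT 0))) -> 1
  row 6 [0110]: (((NOT 0 IMPLIES 0) OR 0) OR ((NOT 1 AND NOT 1) AND (NOT 1 XOR NOT 0))) -> 0
  row 7 [0111]: (((NOT 1 IMPLIES 0) OR 0) OR ((NOT 1 AND NOT 1) AND (NOT 1 XOR NOT 0))) -> 1
  row 8 [1000]: (((NOT 0 IMPLIES 1) OR 1) OR ((NOT 0 AND NOT 0) AND (NOT 0 XOR NOT 1))) -> 1
  row 9 [1001]: (((NOT 1 IMPLIES 1) OR 1) OR ((NOT 0 AND NOT 0) AND (NOT 0 XOR NOT 1))) -> 1
  row 10 [1010]: (((NOT 0 IMPLIES 1) OR 1) OR ((NOT 1 AND NOT 0) AND (NOT 1 XOR NOT 1))) -> 1
  row 11 [1011]: (((NOT 1 IMPLIES 1) OR 1) OR ((NOT 1 AND NOT 0) AND (NOT 1 XOR NOT 1))) -> 1
  row 12 [1100]: (((NOT 0 IMPLIES 1) OR 1) OR ((NOT 0 AND NOT 1) AND (NOT 0 XOR NOT 1))) -> 1
  row 13 [1101]: (((NOT 1 IMPLIES 1) OR 1) OR ((NOT 0 AND NOT 1) AND (NOT 0 XOR NOT 1))) -> 1
  row 14 [1110]: (((NOT 0 IMPLIES 1) OR 1) OR ((NOT 1 AND NOT 1) AND (NOT 1 XOR NOT 1))) -> 1
  row 15 [1111]: (((NOT 1 IMPLIES 1) OR 1) OR ((NOT 1 AND NOT 1) AND (NOT 1 XOR NOT 1))) -> 1
Full result column, 4 rows per line (P1,P2 fixed per line; P3,P4 runs 00..11 left to right):
  rows 0-3 [P1,P2=00]: 0101  = hex 5
  rows 4-7 [P1,P2=01]: 0101  = hex 5
  rows 8-11 [P1,P2=10]: 1111  = hex F
  rows 12-15 [P1,P2=11]: 1111  = hex F
Output column (row 0 .. row 15) = 0101010111111111
Output column grouped in 4s = 0101 0101 1111 1111 = 0x55FF
Convert to decimal digit by digit (value = value*16 + digit):
  5 -> 5
  5*16 + 5 = 85
  85*16 + 15 (F) = 1375
  1375*16 + 15 (F) = 22015
Decimal = 22015

22015


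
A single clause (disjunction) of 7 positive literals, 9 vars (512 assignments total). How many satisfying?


Step 1: Total=2^9=512
Step 2: Unsat when all 7 false: 2^2=4
Step 3: Sat=512-4=508

508


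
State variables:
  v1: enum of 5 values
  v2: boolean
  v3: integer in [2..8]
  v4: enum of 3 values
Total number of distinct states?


State space = product of domain sizes of all variables.
Domain sizes:
  v1 (enum of 5 values): 5
  v2 (boolean): 2
  v3 (integer in [2..8]): 7
  v4 (enum of 3 values): 3
Product = 5 * 2 * 7 * 3 = 210

210


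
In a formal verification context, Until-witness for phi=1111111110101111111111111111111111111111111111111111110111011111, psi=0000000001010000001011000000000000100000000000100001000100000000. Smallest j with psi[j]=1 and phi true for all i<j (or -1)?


(phi U psi) at 0: need smallest j with psi[j]=1 and phi[i]=1 for all i in [0,j).
Scan from step 0:
  step 0: phi=1, psi=0 -> continue
  step 1: phi=1, psi=0 -> continue
  step 2: phi=1, psi=0 -> continue
  step 3: phi=1, psi=0 -> continue
  step 9: psi=1 and phi held for [0,9) -> witness found
Witness step = 9

9


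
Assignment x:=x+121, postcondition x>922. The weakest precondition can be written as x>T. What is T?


Formula: wp(x:=E, P) = P[E/x] (substitute E for x in postcondition)
Step 1: Postcondition: x>922
Step 2: Substitute x+121 for x: x+121>922
Step 3: Solve for x: x > 922-121 = 801

801


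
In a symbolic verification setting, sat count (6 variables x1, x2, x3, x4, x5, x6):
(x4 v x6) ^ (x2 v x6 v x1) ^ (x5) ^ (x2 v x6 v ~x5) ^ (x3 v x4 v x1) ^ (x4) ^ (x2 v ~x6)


CNF with 7 clauses over 6 vars (64 assignments).
An assignment satisfies CNF iff every clause has >=1 true literal.
Check each row (bits = x1,x2,x3,x4,x5,x6; clause T/F shown):
  row 0 [000000]: clauses=FFFTFFT -> 0
  row 1 [000001]: clauses=TTFTFFF -> 0
  row 2 [000010]: clauses=FFTFFFT -> 0
  row 3 [000011]: clauses=TTTTFFF -> 0
  row 4 [000100]: clauses=TFFTTTT -> 0
  (every remaining row is evaluated the same way; all 64 results are listed next)
Full result column, 8 rows per line (x1,x2,x3 fixed per line; x4,x5,x6 runs 000..111 left to right):
  rows 0-7 [x1,x2,x3=000]: 00000000  (ones: 0)
  rows 8-15 [x1,x2,x3=001]: 00000000  (ones: 0)
  rows 16-23 [x1,x2,x3=010]: 00000011  (ones: 2)
  rows 24-31 [x1,x2,x3=011]: 00000011  (ones: 2)
  rows 32-39 [x1,x2,x3=100]: 00000000  (ones: 0)
  rows 40-47 [x1,x2,x3=101]: 00000000  (ones: 0)
  rows 48-55 [x1,x2,x3=110]: 00000011  (ones: 2)
  rows 56-63 [x1,x2,x3=111]: 00000011  (ones: 2)
Satisfying assignments = 0+0+2+2+0+0+2+2 = 8

8


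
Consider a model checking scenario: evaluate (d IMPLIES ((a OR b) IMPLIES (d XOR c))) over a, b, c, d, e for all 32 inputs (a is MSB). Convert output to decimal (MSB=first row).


Formula: (d IMPLIES ((a OR b) IMPLIES (d XOR c))) over a, b, c, d, e (32 rows)
Evaluate each row (bits = a,b,c,d,e, MSB first):
  row 0 [00000]: (0 IMPLIES ((0 OR 0) IMPLIES (0 XOR 0))) -> 1
  row 1 [00001]: (0 IMPLIES ((0 OR 0) IMPLIES (0 XOR 0))) -> 1
  row 2 [00010]: (1 IMPLIES ((0 OR 0) IMPLIES (1 XOR 0))) -> 1
  row 3 [00011]: (1 IMPLIES ((0 OR 0) IMPLIES (1 XOR 0))) -> 1
  row 4 [00100]: (0 IMPLIES ((0 OR 0) IMPLIES (0 XOR 1))) -> 1
  row 5 [00101]: (0 IMPLIES ((0 OR 0) IMPLIES (0 XOR 1))) -> 1
  row 6 [00110]: (1 IMPLIES ((0 OR 0) IMPLIES (1 XOR 1))) -> 1
  row 7 [00111]: (1 IMPLIES ((0 OR 0) IMPLIES (1 XOR 1))) -> 1
  row 8 [01000]: (0 IMPLIES ((0 OR 1) IMPLIES (0 XOR 0))) -> 1
  row 9 [01001]: (0 IMPLIES ((0 OR 1) IMPLIES (0 XOR 0))) -> 1
  row 10 [01010]: (1 IMPLIES ((0 OR 1) IMPLIES (1 XOR 0))) -> 1
  row 11 [01011]: (1 IMPLIES ((0 OR 1) IMPLIES (1 XOR 0))) -> 1
  row 12 [01100]: (0 IMPLIES ((0 OR 1) IMPLIES (0 XOR 1))) -> 1
  row 13 [01101]: (0 IMPLIES ((0 OR 1) IMPLIES (0 XOR 1))) -> 1
  row 14 [01110]: (1 IMPLIES ((0 OR 1) IMPLIES (1 XOR 1))) -> 0
  row 15 [01111]: (1 IMPLIES ((0 OR 1) IMPLIES (1 XOR 1))) -> 0
  row 16 [10000]: (0 IMPLIES ((1 OR 0) IMPLIES (0 XOR 0))) -> 1
  row 17 [10001]: (0 IMPLIES ((1 OR 0) IMPLIES (0 XOR 0))) -> 1
  row 18 [10010]: (1 IMPLIES ((1 OR 0) IMPLIES (1 XOR 0))) -> 1
  row 19 [10011]: (1 IMPLIES ((1 OR 0) IMPLIES (1 XOR 0))) -> 1
  row 20 [10100]: (0 IMPLIES ((1 OR 0) IMPLIES (0 XOR 1))) -> 1
  row 21 [10101]: (0 IMPLIES ((1 OR 0) IMPLIES (0 XOR 1))) -> 1
  row 22 [10110]: (1 IMPLIES ((1 OR 0) IMPLIES (1 XOR 1))) -> 0
  row 23 [10111]: (1 IMPLIES ((1 OR 0) IMPLIES (1 XOR 1))) -> 0
  row 24 [11000]: (0 IMPLIES ((1 OR 1) IMPLIES (0 XOR 0))) -> 1
  row 25 [11001]: (0 IMPLIES ((1 OR 1) IMPLIES (0 XOR 0))) -> 1
  row 26 [11010]: (1 IMPLIES ((1 OR 1) IMPLIES (1 XOR 0))) -> 1
  row 27 [11011]: (1 IMPLIES ((1 OR 1) IMPLIES (1 XOR 0))) -> 1
  row 28 [11100]: (0 IMPLIES ((1 OR 1) IMPLIES (0 XOR 1))) -> 1
  row 29 [11101]: (0 IMPLIES ((1 OR 1) IMPLIES (0 XOR 1))) -> 1
  row 30 [11110]: (1 IMPLIES ((1 OR 1) IMPLIES (1 XOR 1))) -> 0
  row 31 [11111]: (1 IMPLIES ((1 OR 1) IMPLIES (1 XOR 1))) -> 0
Full result column, 4 rows per line (a,b,c fixed per line; d,e runs 00..11 left to right):
  rows 0-3 [a,b,c=000]: 1111  = hex F
  rows 4-7 [a,b,c=001]: 1111  = hex F
  rows 8-11 [a,b,c=010]: 1111  = hex F
  rows 12-15 [a,b,c=011]: 1100  = hex C
  rows 16-19 [a,b,c=100]: 1111  = hex F
  rows 20-23 [a,b,c=101]: 1100  = hex C
  rows 24-27 [a,b,c=110]: 1111  = hex F
  rows 28-31 [a,b,c=111]: 1100  = hex C
Output column (row 0 .. row 31) = 11111111111111001111110011111100
Output column grouped in 4s = 1111 1111 1111 1100 1111 1100 1111 1100 = 0xFFFCFCFC
Convert to decimal digit by digit (value = value*16 + digit):
  F -> 15
  15*16 + 15 (F) = 255
  255*16 + 15 (F) = 4095
  4095*16 + 12 (C) = 65532
  65532*16 + 15 (F) = 1048527
  1048527*16 + 12 (C) = 16776444
  16776444*16 + 15 (F) = 268423119
  268423119*16 + 12 (C) = 4294769916
Decimal = 4294769916

4294769916


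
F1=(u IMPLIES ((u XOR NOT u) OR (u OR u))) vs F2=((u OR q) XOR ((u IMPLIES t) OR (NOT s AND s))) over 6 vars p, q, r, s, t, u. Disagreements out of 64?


F1 = (u IMPLIES ((u XOR NOT u) OR (u OR u)))
F2 = ((u OR q) XOR ((u IMPLIES t) OR (NOT s AND s)))
Evaluate both on each of 64 rows (bits = p,q,r,s,t,u):
  row 0 [000000]: F1=1 F2=1 -> 0
  row 1 [000001]: F1=1 F2=1 -> 0
  row 2 [000010]: F1=1 F2=1 -> 0
  row 3 [000011]: F1=1 F2=0 (differ) -> 1
  row 4 [000100]: F1=1 F2=1 -> 0
  (every remaining row is evaluated the same way; all 64 results are listed next)
Full result column, 8 rows per line (p,q,r fixed per line; s,t,u runs 000..111 left to right):
  rows 0-7 [p,q,r=000]: 00010001  (ones: 2)
  rows 8-15 [p,q,r=001]: 00010001  (ones: 2)
  rows 16-23 [p,q,r=010]: 10111011  (ones: 6)
  rows 24-31 [p,q,r=011]: 10111011  (ones: 6)
  rows 32-39 [p,q,r=100]: 00010001  (ones: 2)
  rows 40-47 [p,q,r=101]: 00010001  (ones: 2)
  rows 48-55 [p,q,r=110]: 10111011  (ones: 6)
  rows 56-63 [p,q,r=111]: 10111011  (ones: 6)
Disagreements = 2+2+6+6+2+2+6+6 = 32

32


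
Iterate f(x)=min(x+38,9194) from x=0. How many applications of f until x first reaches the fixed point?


Step 1: x=0, cap=9194, increment=38
Step 2: x grows by 38 each step until capped at 9194; fixed point is x=9194
Step 3: iterations = ceil(9194/38) = 242

242


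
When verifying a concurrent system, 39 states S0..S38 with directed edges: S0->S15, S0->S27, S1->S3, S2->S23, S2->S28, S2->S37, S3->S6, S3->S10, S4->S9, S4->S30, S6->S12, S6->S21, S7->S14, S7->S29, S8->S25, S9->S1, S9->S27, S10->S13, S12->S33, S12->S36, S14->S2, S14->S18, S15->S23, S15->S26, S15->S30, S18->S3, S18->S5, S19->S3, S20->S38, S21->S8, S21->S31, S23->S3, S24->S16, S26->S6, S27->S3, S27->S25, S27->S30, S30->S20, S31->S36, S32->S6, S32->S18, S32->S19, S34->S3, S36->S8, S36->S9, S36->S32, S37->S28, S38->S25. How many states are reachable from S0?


BFS from S0:
  layer 0: {S0}
  layer 1: {S15, S27}
  layer 2: {S3, S23, S25, S26, S30}
  layer 3: {S6, S10, S20}
  layer 4: {S12, S13, S21, S38}
  layer 5: {S8, S31, S33, S36}
  layer 6: {S9, S32}
  layer 7: {S1, S18, S19}
  layer 8: {S5}
Reachable set: {S0, S1, S3, S5, S6, S8, S9, S10, S12, S13, S15, S18, S19, S20, S21, S23, S25, S26, S27, S30, S31, S32, S33, S36, S38}
Count = 25

25


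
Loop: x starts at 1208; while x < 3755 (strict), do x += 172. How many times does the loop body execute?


Step 1: x goes from 1208 toward 3755 by 172; the body runs while x<3755, so iterations = ceil((bound-start)/step)
Step 2: Distance=2547
Step 3: ceil(2547/172)=15

15


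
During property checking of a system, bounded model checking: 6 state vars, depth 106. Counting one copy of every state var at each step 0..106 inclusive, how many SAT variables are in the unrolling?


BMC unrolls to depth k, creating one copy of each state var for steps 0..k.
Step count = 106 + 1 = 107 (steps 0 through 106)
Vars per step = 6
Total = 6 * 107 = 642

642


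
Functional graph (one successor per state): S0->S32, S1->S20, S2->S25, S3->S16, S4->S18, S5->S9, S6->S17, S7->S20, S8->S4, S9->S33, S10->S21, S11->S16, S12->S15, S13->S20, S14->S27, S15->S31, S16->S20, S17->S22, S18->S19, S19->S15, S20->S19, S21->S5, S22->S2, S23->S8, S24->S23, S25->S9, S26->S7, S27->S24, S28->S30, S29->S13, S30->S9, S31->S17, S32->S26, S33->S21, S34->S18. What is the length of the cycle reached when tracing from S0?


Trace from S0 until a state repeats:
  S0 -> S32 -> S26 -> S7 -> S20 -> S19 -> S15 -> S31 -> S17 -> S22 -> S2 -> S25 -> S9 -> S33 -> S21 -> S5 -> S9
S9 first seen at step 12, revisited at step 16.
Cycle length = 16 - 12 = 4

4


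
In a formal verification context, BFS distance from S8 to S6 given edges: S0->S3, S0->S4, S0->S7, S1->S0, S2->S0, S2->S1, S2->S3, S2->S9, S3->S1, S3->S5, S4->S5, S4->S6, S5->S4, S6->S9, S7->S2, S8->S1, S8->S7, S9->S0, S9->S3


BFS layer-by-layer from S8:
  dist 0: {S8}
  dist 1: {S1, S7}
  dist 2: {S0, S2}
  dist 3: {S3, S4, S9}
  dist 4: {S5, S6}
  -> S6 reached at distance 4
Shortest path length = 4

4


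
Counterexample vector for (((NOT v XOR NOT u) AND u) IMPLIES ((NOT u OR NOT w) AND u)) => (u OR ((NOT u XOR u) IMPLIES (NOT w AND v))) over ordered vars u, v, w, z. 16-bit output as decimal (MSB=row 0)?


F1 = (((NOT v XOR NOT u) AND u) IMPLIES ((NOT u OR NOT w) AND u))
F2 = (u OR ((NOT u XOR u) IMPLIES (NOT w AND v)))
Counterexample to F1=>F2 is where F1=1 and F2=0.
Evaluate each row (bits = u,v,w,z, MSB first):
  row 0 [0000]: F1=1 F2=0 -> F1&~F2 -> 1
  row 1 [0001]: F1=1 F2=0 -> F1&~F2 -> 1
  row 2 [0010]: F1=1 F2=0 -> F1&~F2 -> 1
  row 3 [0011]: F1=1 F2=0 -> F1&~F2 -> 1
  row 4 [0100]: F1=1 F2=1 -> F1&~F2 -> 0
  row 5 [0101]: F1=1 F2=1 -> F1&~F2 -> 0
  row 6 [0110]: F1=1 F2=0 -> F1&~F2 -> 1
  row 7 [0111]: F1=1 F2=0 -> F1&~F2 -> 1
  row 8 [1000]: F1=1 F2=1 -> F1&~F2 -> 0
  row 9 [1001]: F1=1 F2=1 -> F1&~F2 -> 0
  row 10 [1010]: F1=0 F2=1 -> F1&~F2 -> 0
  row 11 [1011]: F1=0 F2=1 -> F1&~F2 -> 0
  row 12 [1100]: F1=1 F2=1 -> F1&~F2 -> 0
  row 13 [1101]: F1=1 F2=1 -> F1&~F2 -> 0
  row 14 [1110]: F1=1 F2=1 -> F1&~F2 -> 0
  row 15 [1111]: F1=1 F2=1 -> F1&~F2 -> 0
Full result column, 4 rows per line (u,v fixed per line; w,z runs 00..11 left to right):
  rows 0-3 [u,v=00]: 1111  = hex F
  rows 4-7 [u,v=01]: 0011  = hex 3
  rows 8-11 [u,v=10]: 0000  = hex 0
  rows 12-15 [u,v=11]: 0000  = hex 0
Counterexample vector (row 0 .. row 15) = 1111001100000000
Output column grouped in 4s = 1111 0011 0000 0000 = 0xF300
Convert to decimal digit by digit (value = value*16 + digit):
  F -> 15
  15*16 + 3 = 243
  243*16 + 0 = 3888
  3888*16 + 0 = 62208
Decimal = 62208

62208


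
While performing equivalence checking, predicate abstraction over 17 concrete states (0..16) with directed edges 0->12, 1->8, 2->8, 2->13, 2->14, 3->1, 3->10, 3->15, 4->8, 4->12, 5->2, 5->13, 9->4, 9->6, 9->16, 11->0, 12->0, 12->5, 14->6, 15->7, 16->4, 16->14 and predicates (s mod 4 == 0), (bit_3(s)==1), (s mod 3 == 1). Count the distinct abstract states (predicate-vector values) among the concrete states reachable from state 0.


BFS from 0:
Concrete reachable: {0, 2, 5, 6, 8, 12, 13, 14}
Abstract via predicates (s mod 4 == 0), (bit_3(s)==1), (s mod 3 == 1):
  (0,0,0) <- {2, 5, 6}
  (0,1,0) <- {14}
  (0,1,1) <- {13}
  (1,0,0) <- {0}
  (1,1,0) <- {8, 12}
Distinct abstract states = 5

5


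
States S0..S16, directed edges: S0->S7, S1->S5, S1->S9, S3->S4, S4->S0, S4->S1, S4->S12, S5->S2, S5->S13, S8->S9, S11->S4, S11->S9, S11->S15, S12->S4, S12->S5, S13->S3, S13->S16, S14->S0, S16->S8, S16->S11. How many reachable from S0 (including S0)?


BFS from S0:
  layer 0: {S0}
  layer 1: {S7}
Reachable set: {S0, S7}
Count = 2

2


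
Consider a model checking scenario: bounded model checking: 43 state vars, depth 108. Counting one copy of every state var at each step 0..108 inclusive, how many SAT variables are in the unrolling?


BMC unrolls to depth k, creating one copy of each state var for steps 0..k.
Step count = 108 + 1 = 109 (steps 0 through 108)
Vars per step = 43
Total = 43 * 109 = 4687

4687


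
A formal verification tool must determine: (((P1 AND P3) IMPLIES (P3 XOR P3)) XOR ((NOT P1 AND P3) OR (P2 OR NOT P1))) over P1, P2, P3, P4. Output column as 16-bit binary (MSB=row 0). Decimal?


Formula: (((P1 AND P3) IMPLIES (P3 XOR P3)) XOR ((NOT P1 AND P3) OR (P2 OR NOT P1))) over P1, P2, P3, P4 (16 rows)
Evaluate each row (bits = P1,P2,P3,P4, MSB first):
  row 0 [0000]: (((0 AND 0) IMPLIES (0 XOR 0)) XOR ((NOT 0 AND 0) OR (0 OR NOT 0))) -> 0
  row 1 [0001]: (((0 AND 0) IMPLIES (0 XOR 0)) XOR ((NOT 0 AND 0) OR (0 OR NOT 0))) -> 0
  row 2 [0010]: (((0 AND 1) IMPLIES (1 XOR 1)) XOR ((NOT 0 AND 1) OR (0 OR NOT 0))) -> 0
  row 3 [0011]: (((0 AND 1) IMPLIES (1 XOR 1)) XOR ((NOT 0 AND 1) OR (0 OR NOT 0))) -> 0
  row 4 [0100]: (((0 AND 0) IMPLIES (0 XOR 0)) XOR ((NOT 0 AND 0) OR (1 OR NOT 0))) -> 0
  row 5 [0101]: (((0 AND 0) IMPLIES (0 XOR 0)) XOR ((NOT 0 AND 0) OR (1 OR NOT 0))) -> 0
  row 6 [0110]: (((0 AND 1) IMPLIES (1 XOR 1)) XOR ((NOT 0 AND 1) OR (1 OR NOT 0))) -> 0
  row 7 [0111]: (((0 AND 1) IMPLIES (1 XOR 1)) XOR ((NOT 0 AND 1) OR (1 OR NOT 0))) -> 0
  row 8 [1000]: (((1 AND 0) IMPLIES (0 XOR 0)) XOR ((NOT 1 AND 0) OR (0 OR NOT 1))) -> 1
  row 9 [1001]: (((1 AND 0) IMPLIES (0 XOR 0)) XOR ((NOT 1 AND 0) OR (0 OR NOT 1))) -> 1
  row 10 [1010]: (((1 AND 1) IMPLIES (1 XOR 1)) XOR ((NOT 1 AND 1) OR (0 OR NOT 1))) -> 0
  row 11 [1011]: (((1 AND 1) IMPLIES (1 XOR 1)) XOR ((NOT 1 AND 1) OR (0 OR NOT 1))) -> 0
  row 12 [1100]: (((1 AND 0) IMPLIES (0 XOR 0)) XOR ((NOT 1 AND 0) OR (1 OR NOT 1))) -> 0
  row 13 [1101]: (((1 AND 0) IMPLIES (0 XOR 0)) XOR ((NOT 1 AND 0) OR (1 OR NOT 1))) -> 0
  row 14 [1110]: (((1 AND 1) IMPLIES (1 XOR 1)) XOR ((NOT 1 AND 1) OR (1 OR NOT 1))) -> 1
  row 15 [1111]: (((1 AND 1) IMPLIES (1 XOR 1)) XOR ((NOT 1 AND 1) OR (1 OR NOT 1))) -> 1
Full result column, 4 rows per line (P1,P2 fixed per line; P3,P4 runs 00..11 left to right):
  rows 0-3 [P1,P2=00]: 0000  = hex 0
  rows 4-7 [P1,P2=01]: 0000  = hex 0
  rows 8-11 [P1,P2=10]: 1100  = hex C
  rows 12-15 [P1,P2=11]: 0011  = hex 3
Output column (row 0 .. row 15) = 0000000011000011
Output column grouped in 4s = 0000 0000 1100 0011 = 0x00C3
Convert to decimal digit by digit (value = value*16 + digit):
  0 -> 0
  0*16 + 0 = 0
  0*16 + 12 (C) = 12
  12*16 + 3 = 195
Decimal = 195

195


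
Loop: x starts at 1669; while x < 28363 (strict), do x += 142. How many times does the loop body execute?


Step 1: x goes from 1669 toward 28363 by 142; the body runs while x<28363, so iterations = ceil((bound-start)/step)
Step 2: Distance=26694
Step 3: ceil(26694/142)=188

188


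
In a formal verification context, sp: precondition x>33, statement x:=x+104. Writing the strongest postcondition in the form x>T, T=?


Formula: sp(P, x:=E) = exists old_x. (x = E[old_x/x]) AND P[old_x/x] (old_x is the value of x before the assignment; eliminate old_x by solving x = E[old_x/x] for old_x)
Step 1: Precondition P: x>33, i.e. old_x > 33
Step 2: Assignment gives x = old_x + 104, so old_x = x - 104
Step 3: Substitute into P: x - 104 > 33
Step 4: Simplify: x > 33+104 = 137

137


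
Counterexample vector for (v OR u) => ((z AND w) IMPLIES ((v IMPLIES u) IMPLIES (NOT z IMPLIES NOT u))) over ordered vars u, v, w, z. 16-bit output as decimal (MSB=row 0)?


F1 = (v OR u)
F2 = ((z AND w) IMPLIES ((v IMPLIES u) IMPLIES (NOT z IMPLIES NOT u)))
Counterexample to F1=>F2 is where F1=1 and F2=0.
Evaluate each row (bits = u,v,w,z, MSB first):
  row 0 [0000]: F1=0 F2=1 -> F1&~F2 -> 0
  row 1 [0001]: F1=0 F2=1 -> F1&~F2 -> 0
  row 2 [0010]: F1=0 F2=1 -> F1&~F2 -> 0
  row 3 [0011]: F1=0 F2=1 -> F1&~F2 -> 0
  row 4 [0100]: F1=1 F2=1 -> F1&~F2 -> 0
  row 5 [0101]: F1=1 F2=1 -> F1&~F2 -> 0
  row 6 [0110]: F1=1 F2=1 -> F1&~F2 -> 0
  row 7 [0111]: F1=1 F2=1 -> F1&~F2 -> 0
  row 8 [1000]: F1=1 F2=1 -> F1&~F2 -> 0
  row 9 [1001]: F1=1 F2=1 -> F1&~F2 -> 0
  row 10 [1010]: F1=1 F2=1 -> F1&~F2 -> 0
  row 11 [1011]: F1=1 F2=1 -> F1&~F2 -> 0
  row 12 [1100]: F1=1 F2=1 -> F1&~F2 -> 0
  row 13 [1101]: F1=1 F2=1 -> F1&~F2 -> 0
  row 14 [1110]: F1=1 F2=1 -> F1&~F2 -> 0
  row 15 [1111]: F1=1 F2=1 -> F1&~F2 -> 0
Full result column, 4 rows per line (u,v fixed per line; w,z runs 00..11 left to right):
  rows 0-3 [u,v=00]: 0000  = hex 0
  rows 4-7 [u,v=01]: 0000  = hex 0
  rows 8-11 [u,v=10]: 0000  = hex 0
  rows 12-15 [u,v=11]: 0000  = hex 0
Counterexample vector (row 0 .. row 15) = 0000000000000000
Output column grouped in 4s = 0000 0000 0000 0000 = 0x0000
Convert to decimal digit by digit (value = value*16 + digit):
  0 -> 0
  0*16 + 0 = 0
  0*16 + 0 = 0
  0*16 + 0 = 0
Decimal = 0

0


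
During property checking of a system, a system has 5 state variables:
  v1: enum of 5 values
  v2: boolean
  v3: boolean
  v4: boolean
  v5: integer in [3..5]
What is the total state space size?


State space = product of domain sizes of all variables.
Domain sizes:
  v1 (enum of 5 values): 5
  v2 (boolean): 2
  v3 (boolean): 2
  v4 (boolean): 2
  v5 (integer in [3..5]): 3
Product = 5 * 2 * 2 * 2 * 3 = 120

120


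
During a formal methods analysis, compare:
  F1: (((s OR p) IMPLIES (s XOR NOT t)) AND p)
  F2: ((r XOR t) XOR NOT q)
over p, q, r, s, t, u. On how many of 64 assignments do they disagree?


F1 = (((s OR p) IMPLIES (s XOR NOT t)) AND p)
F2 = ((r XOR t) XOR NOT q)
Evaluate both on each of 64 rows (bits = p,q,r,s,t,u):
  row 0 [000000]: F1=0 F2=1 (differ) -> 1
  row 1 [000001]: F1=0 F2=1 (differ) -> 1
  row 2 [000010]: F1=0 F2=0 -> 0
  row 3 [000011]: F1=0 F2=0 -> 0
  row 4 [000100]: F1=0 F2=1 (differ) -> 1
  (every remaining row is evaluated the same way; all 64 results are listed next)
Full result column, 8 rows per line (p,q,r fixed per line; s,t,u runs 000..111 left to right):
  rows 0-7 [p,q,r=000]: 11001100  (ones: 4)
  rows 8-15 [p,q,r=001]: 00110011  (ones: 4)
  rows 16-23 [p,q,r=010]: 00110011  (ones: 4)
  rows 24-31 [p,q,r=011]: 11001100  (ones: 4)
  rows 32-39 [p,q,r=100]: 00001111  (ones: 4)
  rows 40-47 [p,q,r=101]: 11110000  (ones: 4)
  rows 48-55 [p,q,r=110]: 11110000  (ones: 4)
  rows 56-63 [p,q,r=111]: 00001111  (ones: 4)
Disagreements = 4+4+4+4+4+4+4+4 = 32

32


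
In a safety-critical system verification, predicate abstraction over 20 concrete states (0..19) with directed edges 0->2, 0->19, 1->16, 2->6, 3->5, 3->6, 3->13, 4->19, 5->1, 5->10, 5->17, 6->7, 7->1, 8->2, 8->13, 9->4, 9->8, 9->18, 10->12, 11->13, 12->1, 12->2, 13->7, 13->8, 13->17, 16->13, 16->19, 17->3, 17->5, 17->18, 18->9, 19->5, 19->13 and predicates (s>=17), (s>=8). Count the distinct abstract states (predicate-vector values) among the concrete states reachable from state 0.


BFS from 0:
Concrete reachable: {0, 1, 2, 3, 4, 5, 6, 7, 8, 9, 10, 12, 13, 16, 17, 18, 19}
Abstract via predicates (s>=17), (s>=8):
  (0,0) <- {0, 1, 2, 3, 4, 5, 6, 7}
  (0,1) <- {8, 9, 10, 12, 13, 16}
  (1,1) <- {17, 18, 19}
Distinct abstract states = 3

3


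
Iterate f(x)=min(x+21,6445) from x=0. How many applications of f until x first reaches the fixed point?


Step 1: x=0, cap=6445, increment=21
Step 2: x grows by 21 each step until capped at 6445; fixed point is x=6445
Step 3: iterations = ceil(6445/21) = 307

307


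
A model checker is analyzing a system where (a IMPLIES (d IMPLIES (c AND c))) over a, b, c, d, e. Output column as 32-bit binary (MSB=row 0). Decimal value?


Formula: (a IMPLIES (d IMPLIES (c AND c))) over a, b, c, d, e (32 rows)
Evaluate each row (bits = a,b,c,d,e, MSB first):
  row 0 [00000]: (0 IMPLIES (0 IMPLIES (0 AND 0))) -> 1
  row 1 [00001]: (0 IMPLIES (0 IMPLIES (0 AND 0))) -> 1
  row 2 [00010]: (0 IMPLIES (1 IMPLIES (0 AND 0))) -> 1
  row 3 [00011]: (0 IMPLIES (1 IMPLIES (0 AND 0))) -> 1
  row 4 [00100]: (0 IMPLIES (0 IMPLIES (1 AND 1))) -> 1
  row 5 [00101]: (0 IMPLIES (0 IMPLIES (1 AND 1))) -> 1
  row 6 [00110]: (0 IMPLIES (1 IMPLIES (1 AND 1))) -> 1
  row 7 [00111]: (0 IMPLIES (1 IMPLIES (1 AND 1))) -> 1
  row 8 [01000]: (0 IMPLIES (0 IMPLIES (0 AND 0))) -> 1
  row 9 [01001]: (0 IMPLIES (0 IMPLIES (0 AND 0))) -> 1
  row 10 [01010]: (0 IMPLIES (1 IMPLIES (0 AND 0))) -> 1
  row 11 [01011]: (0 IMPLIES (1 IMPLIES (0 AND 0))) -> 1
  row 12 [01100]: (0 IMPLIES (0 IMPLIES (1 AND 1))) -> 1
  row 13 [01101]: (0 IMPLIES (0 IMPLIES (1 AND 1))) -> 1
  row 14 [01110]: (0 IMPLIES (1 IMPLIES (1 AND 1))) -> 1
  row 15 [01111]: (0 IMPLIES (1 IMPLIES (1 AND 1))) -> 1
  row 16 [10000]: (1 IMPLIES (0 IMPLIES (0 AND 0))) -> 1
  row 17 [10001]: (1 IMPLIES (0 IMPLIES (0 AND 0))) -> 1
  row 18 [10010]: (1 IMPLIES (1 IMPLIES (0 AND 0))) -> 0
  row 19 [10011]: (1 IMPLIES (1 IMPLIES (0 AND 0))) -> 0
  row 20 [10100]: (1 IMPLIES (0 IMPLIES (1 AND 1))) -> 1
  row 21 [10101]: (1 IMPLIES (0 IMPLIES (1 AND 1))) -> 1
  row 22 [10110]: (1 IMPLIES (1 IMPLIES (1 AND 1))) -> 1
  row 23 [10111]: (1 IMPLIES (1 IMPLIES (1 AND 1))) -> 1
  row 24 [11000]: (1 IMPLIES (0 IMPLIES (0 AND 0))) -> 1
  row 25 [11001]: (1 IMPLIES (0 IMPLIES (0 AND 0))) -> 1
  row 26 [11010]: (1 IMPLIES (1 IMPLIES (0 AND 0))) -> 0
  row 27 [11011]: (1 IMPLIES (1 IMPLIES (0 AND 0))) -> 0
  row 28 [11100]: (1 IMPLIES (0 IMPLIES (1 AND 1))) -> 1
  row 29 [11101]: (1 IMPLIES (0 IMPLIES (1 AND 1))) -> 1
  row 30 [11110]: (1 IMPLIES (1 IMPLIES (1 AND 1))) -> 1
  row 31 [11111]: (1 IMPLIES (1 IMPLIES (1 AND 1))) -> 1
Full result column, 4 rows per line (a,b,c fixed per line; d,e runs 00..11 left to right):
  rows 0-3 [a,b,c=000]: 1111  = hex F
  rows 4-7 [a,b,c=001]: 1111  = hex F
  rows 8-11 [a,b,c=010]: 1111  = hex F
  rows 12-15 [a,b,c=011]: 1111  = hex F
  rows 16-19 [a,b,c=100]: 1100  = hex C
  rows 20-23 [a,b,c=101]: 1111  = hex F
  rows 24-27 [a,b,c=110]: 1100  = hex C
  rows 28-31 [a,b,c=111]: 1111  = hex F
Output column (row 0 .. row 31) = 11111111111111111100111111001111
Output column grouped in 4s = 1111 1111 1111 1111 1100 1111 1100 1111 = 0xFFFFCFCF
Convert to decimal digit by digit (value = value*16 + digit):
  F -> 15
  15*16 + 15 (F) = 255
  255*16 + 15 (F) = 4095
  4095*16 + 15 (F) = 65535
  65535*16 + 12 (C) = 1048572
  1048572*16 + 15 (F) = 16777167
  16777167*16 + 12 (C) = 268434684
  268434684*16 + 15 (F) = 4294954959
Decimal = 4294954959

4294954959


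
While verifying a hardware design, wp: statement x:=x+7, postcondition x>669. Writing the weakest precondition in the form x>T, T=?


Formula: wp(x:=E, P) = P[E/x] (substitute E for x in postcondition)
Step 1: Postcondition: x>669
Step 2: Substitute x+7 for x: x+7>669
Step 3: Solve for x: x > 669-7 = 662

662


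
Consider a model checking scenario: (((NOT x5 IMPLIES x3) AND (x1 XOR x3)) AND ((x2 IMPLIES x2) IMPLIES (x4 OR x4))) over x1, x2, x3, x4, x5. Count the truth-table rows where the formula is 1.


Formula: (((NOT x5 IMPLIES x3) AND (x1 XOR x3)) AND ((x2 IMPLIES x2) IMPLIES (x4 OR x4))) over 5 vars (32 rows)
Evaluate each row (x1, x2, x3, x4, x5 as bits, MSB first):
  row 0 [00000]: (((NOT 0 IMPLIES 0) AND (0 XOR 0)) AND ((0 IMPLIES 0) IMPLIES (0 OR 0))) -> 0
  row 1 [00001]: (((NOT 1 IMPLIES 0) AND (0 XOR 0)) AND ((0 IMPLIES 0) IMPLIES (0 OR 0))) -> 0
  row 2 [00010]: (((NOT 0 IMPLIES 0) AND (0 XOR 0)) AND ((0 IMPLIES 0) IMPLIES (1 OR 1))) -> 0
  row 3 [00011]: (((NOT 1 IMPLIES 0) AND (0 XOR 0)) AND ((0 IMPLIES 0) IMPLIES (1 OR 1))) -> 0
  row 4 [00100]: (((NOT 0 IMPLIES 1) AND (0 XOR 1)) AND ((0 IMPLIES 0) IMPLIES (0 OR 0))) -> 0
  row 5 [00101]: (((NOT 1 IMPLIES 1) AND (0 XOR 1)) AND ((0 IMPLIES 0) IMPLIES (0 OR 0))) -> 0
  row 6 [00110]: (((NOT 0 IMPLIES 1) AND (0 XOR 1)) AND ((0 IMPLIES 0) IMPLIES (1 OR 1))) -> 1
  row 7 [00111]: (((NOT 1 IMPLIES 1) AND (0 XOR 1)) AND ((0 IMPLIES 0) IMPLIES (1 OR 1))) -> 1
  row 8 [01000]: (((NOT 0 IMPLIES 0) AND (0 XOR 0)) AND ((1 IMPLIES 1) IMPLIES (0 OR 0))) -> 0
  row 9 [01001]: (((NOT 1 IMPLIES 0) AND (0 XOR 0)) AND ((1 IMPLIES 1) IMPLIES (0 OR 0))) -> 0
  row 10 [01010]: (((NOT 0 IMPLIES 0) AND (0 XOR 0)) AND ((1 IMPLIES 1) IMPLIES (1 OR 1))) -> 0
  row 11 [01011]: (((NOT 1 IMPLIES 0) AND (0 XOR 0)) AND ((1 IMPLIES 1) IMPLIES (1 OR 1))) -> 0
  row 12 [01100]: (((NOT 0 IMPLIES 1) AND (0 XOR 1)) AND ((1 IMPLIES 1) IMPLIES (0 OR 0))) -> 0
  row 13 [01101]: (((NOT 1 IMPLIES 1) AND (0 XOR 1)) AND ((1 IMPLIES 1) IMPLIES (0 OR 0))) -> 0
  row 14 [01110]: (((NOT 0 IMPLIES 1) AND (0 XOR 1)) AND ((1 IMPLIES 1) IMPLIES (1 OR 1))) -> 1
  row 15 [01111]: (((NOT 1 IMPLIES 1) AND (0 XOR 1)) AND ((1 IMPLIES 1) IMPLIES (1 OR 1))) -> 1
  row 16 [10000]: (((NOT 0 IMPLIES 0) AND (1 XOR 0)) AND ((0 IMPLIES 0) IMPLIES (0 OR 0))) -> 0
  row 17 [10001]: (((NOT 1 IMPLIES 0) AND (1 XOR 0)) AND ((0 IMPLIES 0) IMPLIES (0 OR 0))) -> 0
  row 18 [10010]: (((NOT 0 IMPLIES 0) AND (1 XOR 0)) AND ((0 IMPLIES 0) IMPLIES (1 OR 1))) -> 0
  row 19 [10011]: (((NOT 1 IMPLIES 0) AND (1 XOR 0)) AND ((0 IMPLIES 0) IMPLIES (1 OR 1))) -> 1
  row 20 [10100]: (((NOT 0 IMPLIES 1) AND (1 XOR 1)) AND ((0 IMPLIES 0) IMPLIES (0 OR 0))) -> 0
  row 21 [10101]: (((NOT 1 IMPLIES 1) AND (1 XOR 1)) AND ((0 IMPLIES 0) IMPLIES (0 OR 0))) -> 0
  row 22 [10110]: (((NOT 0 IMPLIES 1) AND (1 XOR 1)) AND ((0 IMPLIES 0) IMPLIES (1 OR 1))) -> 0
  row 23 [10111]: (((NOT 1 IMPLIES 1) AND (1 XOR 1)) AND ((0 IMPLIES 0) IMPLIES (1 OR 1))) -> 0
  row 24 [11000]: (((NOT 0 IMPLIES 0) AND (1 XOR 0)) AND ((1 IMPLIES 1) IMPLIES (0 OR 0))) -> 0
  row 25 [11001]: (((NOT 1 IMPLIES 0) AND (1 XOR 0)) AND ((1 IMPLIES 1) IMPLIES (0 OR 0))) -> 0
  row 26 [11010]: (((NOT 0 IMPLIES 0) AND (1 XOR 0)) AND ((1 IMPLIES 1) IMPLIES (1 OR 1))) -> 0
  row 27 [11011]: (((NOT 1 IMPLIES 0) AND (1 XOR 0)) AND ((1 IMPLIES 1) IMPLIES (1 OR 1))) -> 1
  row 28 [11100]: (((NOT 0 IMPLIES 1) AND (1 XOR 1)) AND ((1 IMPLIES 1) IMPLIES (0 OR 0))) -> 0
  row 29 [11101]: (((NOT 1 IMPLIES 1) AND (1 XOR 1)) AND ((1 IMPLIES 1) IMPLIES (0 OR 0))) -> 0
  row 30 [11110]: (((NOT 0 IMPLIES 1) AND (1 XOR 1)) AND ((1 IMPLIES 1) IMPLIES (1 OR 1))) -> 0
  row 31 [11111]: (((NOT 1 IMPLIES 1) AND (1 XOR 1)) AND ((1 IMPLIES 1) IMPLIES (1 OR 1))) -> 0
Full result column, 8 rows per line (x1,x2 fixed per line; x3,x4,x5 runs 000..111 left to right):
  rows 0-7 [x1,x2=00]: 00000011  (ones: 2)
  rows 8-15 [x1,x2=01]: 00000011  (ones: 2)
  rows 16-23 [x1,x2=10]: 00010000  (ones: 1)
  rows 24-31 [x1,x2=11]: 00010000  (ones: 1)
Count of 1-rows = 2+2+1+1 = 6

6
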